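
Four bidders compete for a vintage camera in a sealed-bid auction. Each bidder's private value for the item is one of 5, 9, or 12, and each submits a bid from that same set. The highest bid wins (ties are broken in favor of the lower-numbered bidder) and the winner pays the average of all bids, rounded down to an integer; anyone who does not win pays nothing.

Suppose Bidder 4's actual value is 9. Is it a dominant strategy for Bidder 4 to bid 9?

No

Consider the case where Bidder 1 bids 5, Bidder 2 bids 5 and Bidder 3 bids 9.
Truthful bid 9: loses, pays 0, utility 0.
Bid 12 instead: wins, pays 7, utility 9 - 7 = 2.
Since 2 > 0, bidding 12 is strictly better here, so truthful bidding is not dominant.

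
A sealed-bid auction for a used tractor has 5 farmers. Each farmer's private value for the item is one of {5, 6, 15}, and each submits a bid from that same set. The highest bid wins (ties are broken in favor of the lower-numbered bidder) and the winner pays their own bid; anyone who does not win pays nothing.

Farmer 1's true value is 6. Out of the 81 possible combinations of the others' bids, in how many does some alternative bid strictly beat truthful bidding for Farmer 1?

Others bid (5, 5, 5, 5): truth gives 0; bid 5 gives 1 > 0. Violating.
Others bid (5, 5, 5, 6): truth gives 0; no alternative beats it.
Others bid (5, 5, 5, 15): truth gives 0; no alternative beats it.
(Checking all 81 profiles: 1 has a profitable deviation, 80 do not.)

1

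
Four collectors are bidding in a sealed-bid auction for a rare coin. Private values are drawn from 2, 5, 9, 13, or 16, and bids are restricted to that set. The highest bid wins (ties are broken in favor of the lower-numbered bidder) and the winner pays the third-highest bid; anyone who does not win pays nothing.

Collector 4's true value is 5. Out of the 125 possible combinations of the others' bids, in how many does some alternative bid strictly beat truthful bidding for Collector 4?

Others bid (2, 2, 5): truth gives 0; bid 9 gives 3 > 0. Violating.
Others bid (2, 2, 9): truth gives 0; bid 13 gives 3 > 0. Violating.
Others bid (2, 2, 13): truth gives 0; bid 16 gives 3 > 0. Violating.
Others bid (2, 5, 2): truth gives 0; bid 9 gives 3 > 0. Violating.
Others bid (2, 2, 2): truth gives 3; no alternative beats it.
Others bid (2, 2, 16): truth gives 0; no alternative beats it.
(Checking all 125 profiles: 9 have a profitable deviation, 116 do not.)

9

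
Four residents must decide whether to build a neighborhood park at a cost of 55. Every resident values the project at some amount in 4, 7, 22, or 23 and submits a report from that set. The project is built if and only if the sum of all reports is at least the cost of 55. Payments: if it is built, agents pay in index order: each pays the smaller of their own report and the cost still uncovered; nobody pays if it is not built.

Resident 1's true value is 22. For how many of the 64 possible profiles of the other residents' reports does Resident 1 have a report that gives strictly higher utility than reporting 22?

Others report (4, 22, 22): truth gives 0; report 7 gives 15 > 0. Violating.
Others report (4, 22, 23): truth gives 0; report 7 gives 15 > 0. Violating.
Others report (4, 23, 22): truth gives 0; report 7 gives 15 > 0. Violating.
Others report (4, 23, 23): truth gives 0; report 7 gives 15 > 0. Violating.
Others report (4, 4, 4): truth gives 0; no alternative beats it.
Others report (4, 4, 7): truth gives 0; no alternative beats it.
(Checking all 64 profiles: 32 have a profitable deviation, 32 do not.)

32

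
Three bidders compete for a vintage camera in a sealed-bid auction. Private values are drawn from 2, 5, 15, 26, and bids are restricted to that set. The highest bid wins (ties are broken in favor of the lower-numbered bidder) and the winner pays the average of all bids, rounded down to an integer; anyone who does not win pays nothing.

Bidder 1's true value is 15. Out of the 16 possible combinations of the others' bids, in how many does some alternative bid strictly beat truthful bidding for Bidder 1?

4

Others bid (2, 2): truth gives 9; bid 2 gives 13 > 9. Violating.
Others bid (2, 5): truth gives 8; bid 5 gives 11 > 8. Violating.
Others bid (5, 2): truth gives 8; bid 5 gives 11 > 8. Violating.
Others bid (5, 5): truth gives 7; bid 5 gives 10 > 7. Violating.
Others bid (2, 15): truth gives 5; no alternative beats it.
Others bid (2, 26): truth gives 0; no alternative beats it.
(Checking all 16 profiles: 4 have a profitable deviation, 12 do not.)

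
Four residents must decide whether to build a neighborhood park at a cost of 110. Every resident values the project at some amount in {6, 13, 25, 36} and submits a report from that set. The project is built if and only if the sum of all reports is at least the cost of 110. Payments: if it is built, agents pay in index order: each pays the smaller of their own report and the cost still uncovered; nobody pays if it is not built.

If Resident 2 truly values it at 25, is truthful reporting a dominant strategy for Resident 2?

Consider the case where Resident 1 reports 25, Resident 3 reports 36 and Resident 4 reports 36.
Truthful report 25: project built, pays 25, utility 25 - 25 = 0.
Report 13 instead: project built, pays 13, utility 25 - 13 = 12.
Since 12 > 0, reporting 13 is strictly better here, so truthful reporting is not dominant.

No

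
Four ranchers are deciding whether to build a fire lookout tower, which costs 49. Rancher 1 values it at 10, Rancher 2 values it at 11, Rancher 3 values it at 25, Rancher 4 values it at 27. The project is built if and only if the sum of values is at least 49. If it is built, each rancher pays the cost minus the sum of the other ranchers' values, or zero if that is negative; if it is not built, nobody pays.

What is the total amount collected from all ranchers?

Total value 73 ≥ cost 49, so it is built.
Rancher 1: others sum to 63; max(0, 49 - 63) = 0.
Rancher 2: others sum to 62; max(0, 49 - 62) = 0.
Rancher 3: others sum to 48; max(0, 49 - 48) = 1.
Rancher 4: others sum to 46; max(0, 49 - 46) = 3.
Total collected = 0 + 0 + 1 + 3 = 4.

4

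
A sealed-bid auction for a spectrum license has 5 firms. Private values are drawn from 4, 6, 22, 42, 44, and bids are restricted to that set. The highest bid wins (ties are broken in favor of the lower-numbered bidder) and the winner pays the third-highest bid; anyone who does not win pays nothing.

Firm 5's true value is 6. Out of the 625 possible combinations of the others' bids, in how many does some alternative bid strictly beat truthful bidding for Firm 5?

12

Others bid (4, 4, 4, 6): truth gives 0; bid 22 gives 2 > 0. Violating.
Others bid (4, 4, 4, 22): truth gives 0; bid 42 gives 2 > 0. Violating.
Others bid (4, 4, 4, 42): truth gives 0; bid 44 gives 2 > 0. Violating.
Others bid (4, 4, 6, 4): truth gives 0; bid 22 gives 2 > 0. Violating.
Others bid (4, 4, 4, 4): truth gives 2; no alternative beats it.
Others bid (4, 4, 4, 44): truth gives 0; no alternative beats it.
(Checking all 625 profiles: 12 have a profitable deviation, 613 do not.)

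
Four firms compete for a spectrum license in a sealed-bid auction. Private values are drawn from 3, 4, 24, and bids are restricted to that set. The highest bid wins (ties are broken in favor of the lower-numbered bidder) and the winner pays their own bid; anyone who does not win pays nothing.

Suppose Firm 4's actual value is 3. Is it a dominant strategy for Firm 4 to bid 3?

Check each profile of the others' bids and compare truth against every alternative bid.
Others bid (3, 3, 3): truth gives 0, best alternative gives -1.
Others bid (3, 3, 4): truth gives 0, best alternative gives 0.
Others bid (3, 3, 24): truth gives 0, best alternative gives 0.
Others bid (3, 4, 3): truth gives 0, best alternative gives 0.
Others bid (3, 4, 4): truth gives 0, best alternative gives 0.
Others bid (3, 4, 24): truth gives 0, best alternative gives 0.
(Remaining 21 profiles checked similarly; truth is weakly best in each.)
In every case the truthful bid is at least as good as any alternative, so it is a dominant strategy.

Yes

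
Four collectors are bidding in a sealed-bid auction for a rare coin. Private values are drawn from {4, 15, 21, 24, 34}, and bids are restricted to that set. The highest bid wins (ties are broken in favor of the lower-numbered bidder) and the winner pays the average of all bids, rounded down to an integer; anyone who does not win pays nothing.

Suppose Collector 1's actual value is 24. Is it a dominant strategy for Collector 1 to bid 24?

No

Consider the case where Collector 2 bids 4, Collector 3 bids 4 and Collector 4 bids 4.
Truthful bid 24: wins, pays 9, utility 24 - 9 = 15.
Bid 4 instead: wins, pays 4, utility 24 - 4 = 20.
Since 20 > 15, bidding 4 is strictly better here, so truthful bidding is not dominant.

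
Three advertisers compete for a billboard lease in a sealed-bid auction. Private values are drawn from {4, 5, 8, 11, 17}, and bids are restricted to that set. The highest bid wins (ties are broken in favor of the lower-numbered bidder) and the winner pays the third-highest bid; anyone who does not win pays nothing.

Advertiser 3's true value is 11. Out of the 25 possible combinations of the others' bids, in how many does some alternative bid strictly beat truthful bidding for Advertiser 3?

Others bid (4, 11): truth gives 0; bid 17 gives 7 > 0. Violating.
Others bid (5, 11): truth gives 0; bid 17 gives 6 > 0. Violating.
Others bid (8, 11): truth gives 0; bid 17 gives 3 > 0. Violating.
Others bid (11, 4): truth gives 0; bid 17 gives 7 > 0. Violating.
Others bid (4, 4): truth gives 7; no alternative beats it.
Others bid (4, 5): truth gives 7; no alternative beats it.
(Checking all 25 profiles: 6 have a profitable deviation, 19 do not.)

6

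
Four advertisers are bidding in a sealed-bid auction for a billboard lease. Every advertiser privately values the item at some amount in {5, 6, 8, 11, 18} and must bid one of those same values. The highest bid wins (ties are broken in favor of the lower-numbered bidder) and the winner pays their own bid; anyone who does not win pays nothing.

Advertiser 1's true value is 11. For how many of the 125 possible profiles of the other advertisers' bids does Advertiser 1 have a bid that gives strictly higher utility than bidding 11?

Others bid (5, 5, 5): truth gives 0; bid 5 gives 6 > 0. Violating.
Others bid (5, 5, 6): truth gives 0; bid 6 gives 5 > 0. Violating.
Others bid (5, 5, 8): truth gives 0; bid 8 gives 3 > 0. Violating.
Others bid (5, 6, 5): truth gives 0; bid 6 gives 5 > 0. Violating.
Others bid (5, 5, 11): truth gives 0; no alternative beats it.
Others bid (5, 5, 18): truth gives 0; no alternative beats it.
(Checking all 125 profiles: 27 have a profitable deviation, 98 do not.)

27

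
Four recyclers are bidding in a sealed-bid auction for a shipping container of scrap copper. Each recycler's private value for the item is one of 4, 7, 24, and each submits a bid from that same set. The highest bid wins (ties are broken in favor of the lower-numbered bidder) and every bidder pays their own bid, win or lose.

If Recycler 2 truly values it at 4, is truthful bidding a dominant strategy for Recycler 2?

No

Consider the case where Recycler 1 bids 4, Recycler 3 bids 4 and Recycler 4 bids 4.
Truthful bid 4: loses but pays 4, utility -4.
Bid 7 instead: wins, pays 7, utility 4 - 7 = -3.
Since -3 > -4, bidding 7 is strictly better here, so truthful bidding is not dominant.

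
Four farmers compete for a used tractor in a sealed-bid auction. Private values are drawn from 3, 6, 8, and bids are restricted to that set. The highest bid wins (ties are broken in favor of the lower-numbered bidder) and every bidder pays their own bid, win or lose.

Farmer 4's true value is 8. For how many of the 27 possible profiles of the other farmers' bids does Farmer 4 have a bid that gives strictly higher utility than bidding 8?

Others bid (3, 3, 3): truth gives 0; bid 6 gives 2 > 0. Violating.
Others bid (3, 3, 8): truth gives -8; bid 3 gives -3 > -8. Violating.
Others bid (3, 6, 8): truth gives -8; bid 3 gives -3 > -8. Violating.
Others bid (3, 8, 3): truth gives -8; bid 3 gives -3 > -8. Violating.
Others bid (3, 3, 6): truth gives 0; no alternative beats it.
Others bid (3, 6, 3): truth gives 0; no alternative beats it.
(Checking all 27 profiles: 20 have a profitable deviation, 7 do not.)

20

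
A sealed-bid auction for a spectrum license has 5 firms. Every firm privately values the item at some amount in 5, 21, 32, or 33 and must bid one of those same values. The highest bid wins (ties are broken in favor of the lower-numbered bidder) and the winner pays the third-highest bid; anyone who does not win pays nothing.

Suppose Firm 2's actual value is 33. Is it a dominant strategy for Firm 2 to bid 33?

Yes

Check each profile of the others' bids and compare truth against every alternative bid.
Others bid (5, 5, 5, 33): truth gives 28, best alternative gives 0.
Others bid (5, 5, 33, 5): truth gives 28, best alternative gives 0.
Others bid (5, 33, 5, 5): truth gives 28, best alternative gives 0.
Others bid (32, 5, 5, 5): truth gives 28, best alternative gives 0.
Others bid (5, 5, 21, 33): truth gives 12, best alternative gives 0.
Others bid (5, 5, 33, 21): truth gives 12, best alternative gives 0.
(Remaining 250 profiles checked similarly; truth is weakly best in each.)
In every case the truthful bid is at least as good as any alternative, so it is a dominant strategy.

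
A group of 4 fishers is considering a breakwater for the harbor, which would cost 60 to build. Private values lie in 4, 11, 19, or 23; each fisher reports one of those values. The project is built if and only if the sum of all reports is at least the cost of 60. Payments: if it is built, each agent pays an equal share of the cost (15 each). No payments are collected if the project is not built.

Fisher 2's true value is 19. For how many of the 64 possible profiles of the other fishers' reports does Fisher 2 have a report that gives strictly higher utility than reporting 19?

6

Others report (4, 11, 23): truth gives 0; report 23 gives 4 > 0. Violating.
Others report (4, 23, 11): truth gives 0; report 23 gives 4 > 0. Violating.
Others report (11, 4, 23): truth gives 0; report 23 gives 4 > 0. Violating.
Others report (11, 23, 4): truth gives 0; report 23 gives 4 > 0. Violating.
Others report (4, 4, 4): truth gives 0; no alternative beats it.
Others report (4, 4, 11): truth gives 0; no alternative beats it.
(Checking all 64 profiles: 6 have a profitable deviation, 58 do not.)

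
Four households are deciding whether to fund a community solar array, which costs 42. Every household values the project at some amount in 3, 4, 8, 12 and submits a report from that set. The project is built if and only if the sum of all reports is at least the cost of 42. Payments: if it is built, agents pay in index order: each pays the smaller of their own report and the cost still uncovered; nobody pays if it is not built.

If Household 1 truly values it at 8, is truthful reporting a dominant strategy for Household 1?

Check each profile of the others' reports and compare truth against every alternative report.
Others report (3, 3, 3): truth gives 0, best alternative gives 0.
Others report (3, 3, 4): truth gives 0, best alternative gives 0.
Others report (3, 3, 8): truth gives 0, best alternative gives 0.
Others report (3, 3, 12): truth gives 0, best alternative gives 0.
Others report (3, 4, 3): truth gives 0, best alternative gives 0.
Others report (3, 4, 4): truth gives 0, best alternative gives 0.
(Remaining 58 profiles checked similarly; truth is weakly best in each.)
In every case the truthful report is at least as good as any alternative, so it is a dominant strategy.

Yes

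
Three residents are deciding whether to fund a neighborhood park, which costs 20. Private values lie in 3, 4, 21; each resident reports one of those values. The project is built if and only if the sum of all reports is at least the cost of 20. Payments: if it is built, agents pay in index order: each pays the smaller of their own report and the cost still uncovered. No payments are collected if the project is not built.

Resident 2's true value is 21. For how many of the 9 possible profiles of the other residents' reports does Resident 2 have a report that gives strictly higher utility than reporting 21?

Others report (3, 21): truth gives 4; report 3 gives 18 > 4. Violating.
Others report (4, 21): truth gives 5; report 3 gives 18 > 5. Violating.
Others report (3, 3): truth gives 4; no alternative beats it.
Others report (3, 4): truth gives 4; no alternative beats it.
(Checking all 9 profiles: 2 have a profitable deviation, 7 do not.)

2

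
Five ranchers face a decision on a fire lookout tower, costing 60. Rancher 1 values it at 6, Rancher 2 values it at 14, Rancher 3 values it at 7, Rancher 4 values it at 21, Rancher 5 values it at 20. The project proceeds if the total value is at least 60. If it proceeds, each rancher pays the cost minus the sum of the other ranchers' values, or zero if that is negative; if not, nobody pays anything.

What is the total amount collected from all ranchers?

31

Total value 68 ≥ cost 60, so it is built.
Rancher 1: others sum to 62; max(0, 60 - 62) = 0.
Rancher 2: others sum to 54; max(0, 60 - 54) = 6.
Rancher 3: others sum to 61; max(0, 60 - 61) = 0.
Rancher 4: others sum to 47; max(0, 60 - 47) = 13.
Rancher 5: others sum to 48; max(0, 60 - 48) = 12.
Total collected = 0 + 6 + 0 + 13 + 12 = 31.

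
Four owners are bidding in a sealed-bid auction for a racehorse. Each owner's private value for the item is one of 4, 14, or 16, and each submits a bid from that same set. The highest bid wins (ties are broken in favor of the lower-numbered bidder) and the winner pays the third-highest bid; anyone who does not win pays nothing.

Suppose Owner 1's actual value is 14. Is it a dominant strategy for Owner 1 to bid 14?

No

Consider the case where Owner 2 bids 4, Owner 3 bids 4 and Owner 4 bids 16.
Truthful bid 14: loses, pays 0, utility 0.
Bid 16 instead: wins, pays 4, utility 14 - 4 = 10.
Since 10 > 0, bidding 16 is strictly better here, so truthful bidding is not dominant.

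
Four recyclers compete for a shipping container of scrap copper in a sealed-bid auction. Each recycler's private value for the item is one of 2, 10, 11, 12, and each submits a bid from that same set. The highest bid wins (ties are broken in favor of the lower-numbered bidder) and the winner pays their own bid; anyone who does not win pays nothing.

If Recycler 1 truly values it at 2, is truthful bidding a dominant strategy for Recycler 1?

Yes

Check each profile of the others' bids and compare truth against every alternative bid.
Others bid (2, 2, 2): truth gives 0, best alternative gives -8.
Others bid (2, 2, 10): truth gives 0, best alternative gives -8.
Others bid (2, 10, 2): truth gives 0, best alternative gives -8.
Others bid (2, 10, 10): truth gives 0, best alternative gives -8.
Others bid (10, 2, 2): truth gives 0, best alternative gives -8.
Others bid (10, 2, 10): truth gives 0, best alternative gives -8.
(Remaining 58 profiles checked similarly; truth is weakly best in each.)
In every case the truthful bid is at least as good as any alternative, so it is a dominant strategy.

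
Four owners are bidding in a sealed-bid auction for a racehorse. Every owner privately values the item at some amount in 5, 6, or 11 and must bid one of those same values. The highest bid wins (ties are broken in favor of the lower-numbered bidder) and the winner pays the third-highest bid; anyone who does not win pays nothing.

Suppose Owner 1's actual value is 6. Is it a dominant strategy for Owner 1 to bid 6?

No

Consider the case where Owner 2 bids 5, Owner 3 bids 5 and Owner 4 bids 11.
Truthful bid 6: loses, pays 0, utility 0.
Bid 11 instead: wins, pays 5, utility 6 - 5 = 1.
Since 1 > 0, bidding 11 is strictly better here, so truthful bidding is not dominant.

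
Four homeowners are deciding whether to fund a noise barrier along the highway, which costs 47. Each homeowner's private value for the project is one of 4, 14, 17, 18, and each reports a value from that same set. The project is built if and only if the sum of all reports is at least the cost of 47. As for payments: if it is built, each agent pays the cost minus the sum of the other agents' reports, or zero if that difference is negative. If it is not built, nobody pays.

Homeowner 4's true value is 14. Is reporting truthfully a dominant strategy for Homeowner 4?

Yes

Check each profile of the others' reports and compare truth against every alternative report.
Others report (14, 17, 17): truth gives 14, best alternative gives 14.
Others report (14, 17, 18): truth gives 14, best alternative gives 14.
Others report (14, 18, 17): truth gives 14, best alternative gives 14.
Others report (14, 18, 18): truth gives 14, best alternative gives 14.
Others report (17, 14, 17): truth gives 14, best alternative gives 14.
Others report (17, 14, 18): truth gives 14, best alternative gives 14.
(Remaining 58 profiles checked similarly; truth is weakly best in each.)
In every case the truthful report is at least as good as any alternative, so it is a dominant strategy.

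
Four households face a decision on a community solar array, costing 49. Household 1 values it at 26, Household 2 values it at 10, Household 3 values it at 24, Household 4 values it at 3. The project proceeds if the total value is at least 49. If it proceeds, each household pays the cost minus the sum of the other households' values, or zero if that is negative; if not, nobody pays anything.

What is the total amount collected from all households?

22

Total value 63 ≥ cost 49, so it is built.
Household 1: others sum to 37; max(0, 49 - 37) = 12.
Household 2: others sum to 53; max(0, 49 - 53) = 0.
Household 3: others sum to 39; max(0, 49 - 39) = 10.
Household 4: others sum to 60; max(0, 49 - 60) = 0.
Total collected = 12 + 0 + 10 + 0 = 22.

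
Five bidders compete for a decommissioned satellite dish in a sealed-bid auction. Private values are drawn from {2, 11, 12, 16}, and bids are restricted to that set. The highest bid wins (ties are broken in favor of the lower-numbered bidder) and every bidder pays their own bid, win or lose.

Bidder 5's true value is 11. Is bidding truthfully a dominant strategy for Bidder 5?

No

Consider the case where Bidder 1 bids 2, Bidder 2 bids 2, Bidder 3 bids 2 and Bidder 4 bids 11.
Truthful bid 11: loses but pays 11, utility -11.
Bid 2 instead: loses but pays 2, utility -2.
Since -2 > -11, bidding 2 is strictly better here, so truthful bidding is not dominant.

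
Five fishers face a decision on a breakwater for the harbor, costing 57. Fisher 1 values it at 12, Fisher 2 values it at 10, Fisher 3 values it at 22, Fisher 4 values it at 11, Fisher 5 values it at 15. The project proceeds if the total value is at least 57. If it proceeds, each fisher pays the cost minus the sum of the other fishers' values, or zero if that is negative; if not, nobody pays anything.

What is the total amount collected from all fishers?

11

Total value 70 ≥ cost 57, so it is built.
Fisher 1: others sum to 58; max(0, 57 - 58) = 0.
Fisher 2: others sum to 60; max(0, 57 - 60) = 0.
Fisher 3: others sum to 48; max(0, 57 - 48) = 9.
Fisher 4: others sum to 59; max(0, 57 - 59) = 0.
Fisher 5: others sum to 55; max(0, 57 - 55) = 2.
Total collected = 0 + 0 + 9 + 0 + 2 = 11.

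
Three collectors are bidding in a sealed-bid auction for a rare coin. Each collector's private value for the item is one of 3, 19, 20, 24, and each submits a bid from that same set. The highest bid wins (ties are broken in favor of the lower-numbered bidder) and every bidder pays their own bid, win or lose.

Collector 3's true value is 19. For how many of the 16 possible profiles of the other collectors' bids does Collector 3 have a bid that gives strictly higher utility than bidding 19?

Others bid (3, 19): truth gives -19; bid 20 gives -1 > -19. Violating.
Others bid (3, 20): truth gives -19; bid 3 gives -3 > -19. Violating.
Others bid (3, 24): truth gives -19; bid 3 gives -3 > -19. Violating.
Others bid (19, 3): truth gives -19; bid 20 gives -1 > -19. Violating.
Others bid (3, 3): truth gives 0; no alternative beats it.
(Checking all 16 profiles: 15 have a profitable deviation, 1 does not.)

15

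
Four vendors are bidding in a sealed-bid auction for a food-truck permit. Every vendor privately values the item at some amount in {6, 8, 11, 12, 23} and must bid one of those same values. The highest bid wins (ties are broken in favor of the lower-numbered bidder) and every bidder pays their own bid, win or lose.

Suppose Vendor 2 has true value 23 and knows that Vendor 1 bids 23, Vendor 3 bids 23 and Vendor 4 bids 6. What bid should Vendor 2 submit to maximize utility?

Bid 6: loses but pays 6, utility -6.
Bid 8: loses but pays 8, utility -8.
Bid 11: loses but pays 11, utility -11.
Bid 12: loses but pays 12, utility -12.
Bid 23: loses but pays 23, utility -23.
The best choice is 6 with utility -6.

6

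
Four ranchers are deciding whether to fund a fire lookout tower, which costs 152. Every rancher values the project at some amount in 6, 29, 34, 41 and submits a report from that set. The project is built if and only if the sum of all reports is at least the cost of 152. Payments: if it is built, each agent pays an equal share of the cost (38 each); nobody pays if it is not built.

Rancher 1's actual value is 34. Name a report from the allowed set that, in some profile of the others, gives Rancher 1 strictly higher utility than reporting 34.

Suppose Rancher 2 reports 41, Rancher 3 reports 41 and Rancher 4 reports 41.
Report 34: project built, pays 38, utility 34 - 38 = -4.
Report 6: project not built, utility 0.
So reporting 6 beats truth here (0 > -4).

6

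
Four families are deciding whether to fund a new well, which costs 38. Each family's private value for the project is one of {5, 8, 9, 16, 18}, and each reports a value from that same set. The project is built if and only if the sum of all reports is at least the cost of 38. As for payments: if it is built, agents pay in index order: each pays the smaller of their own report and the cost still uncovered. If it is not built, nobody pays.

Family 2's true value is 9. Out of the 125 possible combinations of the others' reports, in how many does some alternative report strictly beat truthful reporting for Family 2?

86

Others report (5, 8, 18): truth gives 0; report 8 gives 1 > 0. Violating.
Others report (5, 9, 16): truth gives 0; report 8 gives 1 > 0. Violating.
Others report (5, 9, 18): truth gives 0; report 8 gives 1 > 0. Violating.
Others report (5, 16, 9): truth gives 0; report 8 gives 1 > 0. Violating.
Others report (5, 5, 5): truth gives 0; no alternative beats it.
Others report (5, 5, 8): truth gives 0; no alternative beats it.
(Checking all 125 profiles: 86 have a profitable deviation, 39 do not.)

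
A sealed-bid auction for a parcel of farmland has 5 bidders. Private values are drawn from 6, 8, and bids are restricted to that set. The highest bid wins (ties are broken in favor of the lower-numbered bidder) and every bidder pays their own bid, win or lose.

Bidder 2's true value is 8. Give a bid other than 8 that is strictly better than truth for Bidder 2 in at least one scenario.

Suppose Bidder 1 bids 8, Bidder 3 bids 6, Bidder 4 bids 6 and Bidder 5 bids 6.
Bid 8: loses but pays 8, utility -8.
Bid 6: loses but pays 6, utility -6.
So bidding 6 beats truth here (-6 > -8).

6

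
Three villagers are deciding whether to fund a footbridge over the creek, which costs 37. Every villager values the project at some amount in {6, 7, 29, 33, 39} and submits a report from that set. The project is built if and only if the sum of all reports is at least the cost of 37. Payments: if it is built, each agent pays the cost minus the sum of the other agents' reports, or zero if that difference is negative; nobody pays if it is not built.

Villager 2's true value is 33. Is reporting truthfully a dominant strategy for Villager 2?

Yes

Check each profile of the others' reports and compare truth against every alternative report.
Others report (6, 33): truth gives 33, best alternative gives 33.
Others report (6, 39): truth gives 33, best alternative gives 33.
Others report (7, 33): truth gives 33, best alternative gives 33.
Others report (7, 39): truth gives 33, best alternative gives 33.
Others report (29, 29): truth gives 33, best alternative gives 33.
Others report (29, 33): truth gives 33, best alternative gives 33.
(Remaining 19 profiles checked similarly; truth is weakly best in each.)
In every case the truthful report is at least as good as any alternative, so it is a dominant strategy.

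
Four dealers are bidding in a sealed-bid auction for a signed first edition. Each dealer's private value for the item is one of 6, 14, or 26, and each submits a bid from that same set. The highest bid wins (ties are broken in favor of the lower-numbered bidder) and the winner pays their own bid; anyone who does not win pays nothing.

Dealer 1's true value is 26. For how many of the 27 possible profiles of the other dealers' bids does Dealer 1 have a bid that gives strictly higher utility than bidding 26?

8

Others bid (6, 6, 6): truth gives 0; bid 6 gives 20 > 0. Violating.
Others bid (6, 6, 14): truth gives 0; bid 14 gives 12 > 0. Violating.
Others bid (6, 14, 6): truth gives 0; bid 14 gives 12 > 0. Violating.
Others bid (6, 14, 14): truth gives 0; bid 14 gives 12 > 0. Violating.
Others bid (6, 6, 26): truth gives 0; no alternative beats it.
Others bid (6, 14, 26): truth gives 0; no alternative beats it.
(Checking all 27 profiles: 8 have a profitable deviation, 19 do not.)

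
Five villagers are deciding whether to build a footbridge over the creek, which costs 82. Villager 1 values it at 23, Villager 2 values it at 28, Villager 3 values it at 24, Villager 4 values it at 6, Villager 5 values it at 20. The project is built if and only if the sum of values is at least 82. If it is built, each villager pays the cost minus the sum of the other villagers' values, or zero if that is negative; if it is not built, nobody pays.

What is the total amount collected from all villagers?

19

Total value 101 ≥ cost 82, so it is built.
Villager 1: others sum to 78; max(0, 82 - 78) = 4.
Villager 2: others sum to 73; max(0, 82 - 73) = 9.
Villager 3: others sum to 77; max(0, 82 - 77) = 5.
Villager 4: others sum to 95; max(0, 82 - 95) = 0.
Villager 5: others sum to 81; max(0, 82 - 81) = 1.
Total collected = 4 + 9 + 5 + 0 + 1 = 19.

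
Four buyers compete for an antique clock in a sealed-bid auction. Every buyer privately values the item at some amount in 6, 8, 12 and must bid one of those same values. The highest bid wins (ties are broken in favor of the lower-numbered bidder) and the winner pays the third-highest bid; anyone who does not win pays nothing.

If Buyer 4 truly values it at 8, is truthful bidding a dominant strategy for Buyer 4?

Consider the case where Buyer 1 bids 6, Buyer 2 bids 6 and Buyer 3 bids 8.
Truthful bid 8: loses, pays 0, utility 0.
Bid 12 instead: wins, pays 6, utility 8 - 6 = 2.
Since 2 > 0, bidding 12 is strictly better here, so truthful bidding is not dominant.

No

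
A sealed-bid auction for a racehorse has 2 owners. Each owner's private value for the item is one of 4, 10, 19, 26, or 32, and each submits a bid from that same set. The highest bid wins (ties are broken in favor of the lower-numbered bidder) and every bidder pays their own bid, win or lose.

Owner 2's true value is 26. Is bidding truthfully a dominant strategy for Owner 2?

Consider the case where Owner 1 bids 4.
Truthful bid 26: wins, pays 26, utility 26 - 26 = 0.
Bid 10 instead: wins, pays 10, utility 26 - 10 = 16.
Since 16 > 0, bidding 10 is strictly better here, so truthful bidding is not dominant.

No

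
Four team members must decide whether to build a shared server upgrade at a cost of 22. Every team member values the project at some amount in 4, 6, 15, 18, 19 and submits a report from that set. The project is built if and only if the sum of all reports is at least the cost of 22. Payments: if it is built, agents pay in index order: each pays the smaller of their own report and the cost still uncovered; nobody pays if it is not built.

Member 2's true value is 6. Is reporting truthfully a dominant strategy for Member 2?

Consider the case where Member 1 reports 4, Member 3 reports 4 and Member 4 reports 15.
Truthful report 6: project built, pays 6, utility 6 - 6 = 0.
Report 4 instead: project built, pays 4, utility 6 - 4 = 2.
Since 2 > 0, reporting 4 is strictly better here, so truthful reporting is not dominant.

No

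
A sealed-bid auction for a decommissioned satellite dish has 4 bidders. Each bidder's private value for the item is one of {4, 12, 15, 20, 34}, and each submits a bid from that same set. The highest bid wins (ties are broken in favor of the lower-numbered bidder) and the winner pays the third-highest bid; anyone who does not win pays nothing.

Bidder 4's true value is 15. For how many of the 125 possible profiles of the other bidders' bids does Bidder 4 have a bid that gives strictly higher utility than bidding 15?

24

Others bid (4, 4, 15): truth gives 0; bid 20 gives 11 > 0. Violating.
Others bid (4, 4, 20): truth gives 0; bid 34 gives 11 > 0. Violating.
Others bid (4, 12, 15): truth gives 0; bid 20 gives 3 > 0. Violating.
Others bid (4, 12, 20): truth gives 0; bid 34 gives 3 > 0. Violating.
Others bid (4, 4, 4): truth gives 11; no alternative beats it.
Others bid (4, 4, 12): truth gives 11; no alternative beats it.
(Checking all 125 profiles: 24 have a profitable deviation, 101 do not.)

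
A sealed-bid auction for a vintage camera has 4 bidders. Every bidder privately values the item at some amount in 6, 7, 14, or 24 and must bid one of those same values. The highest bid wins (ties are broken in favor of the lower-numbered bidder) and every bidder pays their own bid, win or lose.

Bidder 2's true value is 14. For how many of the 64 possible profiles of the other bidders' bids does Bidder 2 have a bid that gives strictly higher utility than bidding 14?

50

Others bid (6, 6, 6): truth gives 0; bid 7 gives 7 > 0. Violating.
Others bid (6, 6, 7): truth gives 0; bid 7 gives 7 > 0. Violating.
Others bid (6, 6, 24): truth gives -14; bid 6 gives -6 > -14. Violating.
Others bid (6, 7, 6): truth gives 0; bid 7 gives 7 > 0. Violating.
Others bid (6, 6, 14): truth gives 0; no alternative beats it.
Others bid (6, 7, 14): truth gives 0; no alternative beats it.
(Checking all 64 profiles: 50 have a profitable deviation, 14 do not.)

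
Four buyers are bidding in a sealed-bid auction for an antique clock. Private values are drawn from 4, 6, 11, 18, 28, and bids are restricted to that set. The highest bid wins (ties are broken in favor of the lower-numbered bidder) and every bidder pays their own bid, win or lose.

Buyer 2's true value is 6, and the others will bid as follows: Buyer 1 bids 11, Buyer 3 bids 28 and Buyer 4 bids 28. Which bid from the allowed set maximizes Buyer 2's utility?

Bid 4: loses but pays 4, utility -4.
Bid 6: loses but pays 6, utility -6.
Bid 11: loses but pays 11, utility -11.
Bid 18: loses but pays 18, utility -18.
Bid 28: wins, pays 28, utility 6 - 28 = -22.
The best choice is 4 with utility -4.

4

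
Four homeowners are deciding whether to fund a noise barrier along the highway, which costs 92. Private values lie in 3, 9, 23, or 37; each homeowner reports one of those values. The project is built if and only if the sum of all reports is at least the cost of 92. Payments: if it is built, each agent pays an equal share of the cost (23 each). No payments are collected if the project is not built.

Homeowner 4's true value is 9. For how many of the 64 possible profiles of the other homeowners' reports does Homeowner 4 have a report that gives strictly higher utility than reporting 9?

6

Others report (9, 37, 37): truth gives -14; report 3 gives 0 > -14. Violating.
Others report (23, 23, 37): truth gives -14; report 3 gives 0 > -14. Violating.
Others report (23, 37, 23): truth gives -14; report 3 gives 0 > -14. Violating.
Others report (37, 9, 37): truth gives -14; report 3 gives 0 > -14. Violating.
Others report (3, 3, 3): truth gives 0; no alternative beats it.
Others report (3, 3, 9): truth gives 0; no alternative beats it.
(Checking all 64 profiles: 6 have a profitable deviation, 58 do not.)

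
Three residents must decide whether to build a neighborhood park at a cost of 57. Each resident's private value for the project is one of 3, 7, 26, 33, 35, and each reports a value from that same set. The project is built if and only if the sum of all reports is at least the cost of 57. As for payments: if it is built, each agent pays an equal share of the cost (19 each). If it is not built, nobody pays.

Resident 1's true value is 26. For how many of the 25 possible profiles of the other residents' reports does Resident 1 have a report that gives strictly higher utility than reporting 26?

Others report (3, 26): truth gives 0; report 33 gives 7 > 0. Violating.
Others report (26, 3): truth gives 0; report 33 gives 7 > 0. Violating.
Others report (3, 3): truth gives 0; no alternative beats it.
Others report (3, 7): truth gives 0; no alternative beats it.
(Checking all 25 profiles: 2 have a profitable deviation, 23 do not.)

2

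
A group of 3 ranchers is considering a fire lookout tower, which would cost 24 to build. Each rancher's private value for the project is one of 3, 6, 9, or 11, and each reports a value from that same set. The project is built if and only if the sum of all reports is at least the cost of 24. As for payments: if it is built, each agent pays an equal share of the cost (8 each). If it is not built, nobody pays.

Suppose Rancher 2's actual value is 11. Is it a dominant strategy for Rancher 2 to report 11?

Yes

Check each profile of the others' reports and compare truth against every alternative report.
Others report (3, 11): truth gives 3, best alternative gives 0.
Others report (11, 3): truth gives 3, best alternative gives 0.
Others report (6, 9): truth gives 3, best alternative gives 3.
Others report (6, 11): truth gives 3, best alternative gives 3.
Others report (9, 6): truth gives 3, best alternative gives 3.
Others report (9, 9): truth gives 3, best alternative gives 3.
(Remaining 10 profiles checked similarly; truth is weakly best in each.)
In every case the truthful report is at least as good as any alternative, so it is a dominant strategy.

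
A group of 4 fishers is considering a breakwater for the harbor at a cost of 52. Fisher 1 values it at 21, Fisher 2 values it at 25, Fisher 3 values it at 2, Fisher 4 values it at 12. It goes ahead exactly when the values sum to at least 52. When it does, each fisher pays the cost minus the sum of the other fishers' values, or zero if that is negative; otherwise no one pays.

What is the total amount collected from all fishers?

34

Total value 60 ≥ cost 52, so it is built.
Fisher 1: others sum to 39; max(0, 52 - 39) = 13.
Fisher 2: others sum to 35; max(0, 52 - 35) = 17.
Fisher 3: others sum to 58; max(0, 52 - 58) = 0.
Fisher 4: others sum to 48; max(0, 52 - 48) = 4.
Total collected = 13 + 17 + 0 + 4 = 34.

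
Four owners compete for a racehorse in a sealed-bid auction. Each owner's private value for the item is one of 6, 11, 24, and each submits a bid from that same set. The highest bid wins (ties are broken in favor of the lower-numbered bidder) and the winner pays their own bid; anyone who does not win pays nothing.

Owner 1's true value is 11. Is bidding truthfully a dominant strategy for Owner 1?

No

Consider the case where Owner 2 bids 6, Owner 3 bids 6 and Owner 4 bids 6.
Truthful bid 11: wins, pays 11, utility 11 - 11 = 0.
Bid 6 instead: wins, pays 6, utility 11 - 6 = 5.
Since 5 > 0, bidding 6 is strictly better here, so truthful bidding is not dominant.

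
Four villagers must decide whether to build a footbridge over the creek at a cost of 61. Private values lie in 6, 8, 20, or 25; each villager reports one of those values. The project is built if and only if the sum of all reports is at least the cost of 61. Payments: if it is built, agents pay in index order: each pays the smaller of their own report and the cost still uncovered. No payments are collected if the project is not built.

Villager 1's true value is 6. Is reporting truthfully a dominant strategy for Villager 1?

Check each profile of the others' reports and compare truth against every alternative report.
Others report (6, 25, 25): truth gives 0, best alternative gives -2.
Others report (8, 20, 25): truth gives 0, best alternative gives -2.
Others report (8, 25, 20): truth gives 0, best alternative gives -2.
Others report (8, 25, 25): truth gives 0, best alternative gives -2.
Others report (20, 8, 25): truth gives 0, best alternative gives -2.
Others report (20, 20, 20): truth gives 0, best alternative gives -2.
(Remaining 58 profiles checked similarly; truth is weakly best in each.)
In every case the truthful report is at least as good as any alternative, so it is a dominant strategy.

Yes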